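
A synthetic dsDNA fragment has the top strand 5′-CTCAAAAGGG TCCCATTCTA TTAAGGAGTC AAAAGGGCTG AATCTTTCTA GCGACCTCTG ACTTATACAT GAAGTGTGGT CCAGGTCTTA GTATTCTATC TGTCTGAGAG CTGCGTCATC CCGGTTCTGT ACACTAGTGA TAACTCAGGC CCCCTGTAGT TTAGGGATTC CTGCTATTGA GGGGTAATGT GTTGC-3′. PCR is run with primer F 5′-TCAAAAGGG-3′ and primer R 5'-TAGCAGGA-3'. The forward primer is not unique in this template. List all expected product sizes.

175 bp, 148 bp

The forward primer TCAAAAGGG matches the top strand at positions 2–10, 29–37.
The reverse primer's reverse complement is TCCTGCTA, matching at positions 169–176.
Each forward site pairs with the reverse site to give a product ending at position 176: sizes 175, 148 bp.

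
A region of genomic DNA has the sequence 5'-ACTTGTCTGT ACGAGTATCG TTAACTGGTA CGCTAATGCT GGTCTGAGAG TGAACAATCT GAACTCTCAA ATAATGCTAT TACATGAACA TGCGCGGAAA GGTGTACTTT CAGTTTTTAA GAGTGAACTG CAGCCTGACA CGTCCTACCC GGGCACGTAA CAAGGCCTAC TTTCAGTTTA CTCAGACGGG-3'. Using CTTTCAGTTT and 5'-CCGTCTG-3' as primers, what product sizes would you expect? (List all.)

83 bp, 20 bp

The forward primer CTTTCAGTTT matches the top strand at positions 107–116, 170–179.
The reverse primer's reverse complement is CAGACGG, matching at positions 183–189.
Each forward site pairs with the reverse site to give a product ending at position 189: sizes 83, 20 bp.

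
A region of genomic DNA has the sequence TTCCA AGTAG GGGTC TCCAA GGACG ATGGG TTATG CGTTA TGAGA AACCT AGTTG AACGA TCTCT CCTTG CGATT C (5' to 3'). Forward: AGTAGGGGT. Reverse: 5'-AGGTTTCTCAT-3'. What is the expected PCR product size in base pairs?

45 bp

Forward primer AGTAGGGGT is found on the top strand at positions 6–14.
Taking the reverse complement of AGGTTTCTCAT gives ATGAGAAACCT, found at positions 40–50 on the template; the primer anneals here to the top strand with its 3' end pointing upstream.
The product runs from position 6 to position 50, so its length is 50 − 6 + 1 = 45 bp.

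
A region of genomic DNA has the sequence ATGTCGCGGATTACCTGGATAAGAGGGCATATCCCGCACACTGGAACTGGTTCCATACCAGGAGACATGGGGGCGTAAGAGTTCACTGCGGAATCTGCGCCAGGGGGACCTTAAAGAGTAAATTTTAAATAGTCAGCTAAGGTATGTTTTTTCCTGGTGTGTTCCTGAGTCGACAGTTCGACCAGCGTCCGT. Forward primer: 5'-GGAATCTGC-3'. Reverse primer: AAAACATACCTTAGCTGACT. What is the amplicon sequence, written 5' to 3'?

Forward primer GGAATCTGC is found on the top strand at positions 90–98.
Taking the reverse complement of AAAACATACCTTAGCTGACT gives AGTCAGCTAAGGTATGTTTT, found at positions 131–150 on the template; the primer anneals here to the top strand with its 3' end pointing upstream.
The product is the template from position 90 through 150 (61 bp).

5'-GGAATCTGCGCCAGGGGGACCTTAAAGAGTAAATTTTAAATAGTCAGCTAAGGTATGTTTT-3'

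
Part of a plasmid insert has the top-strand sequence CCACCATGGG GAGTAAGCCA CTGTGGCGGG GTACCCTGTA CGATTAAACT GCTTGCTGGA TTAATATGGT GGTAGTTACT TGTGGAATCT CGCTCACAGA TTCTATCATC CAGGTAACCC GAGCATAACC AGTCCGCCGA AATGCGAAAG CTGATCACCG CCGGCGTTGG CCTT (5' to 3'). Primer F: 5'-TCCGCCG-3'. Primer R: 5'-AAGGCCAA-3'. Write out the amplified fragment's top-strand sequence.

Forward primer TCCGCCG is found on the top strand at positions 133–139.
Reverse complement of the reverse primer: TTGGCCTT. This occurs on the top strand at positions 167–174.
The product is the template from position 133 through 174 (42 bp).

5'-TCCGCCGAAATGCGAAAGCTGATCACCGCCGGCGTTGGCCTT-3'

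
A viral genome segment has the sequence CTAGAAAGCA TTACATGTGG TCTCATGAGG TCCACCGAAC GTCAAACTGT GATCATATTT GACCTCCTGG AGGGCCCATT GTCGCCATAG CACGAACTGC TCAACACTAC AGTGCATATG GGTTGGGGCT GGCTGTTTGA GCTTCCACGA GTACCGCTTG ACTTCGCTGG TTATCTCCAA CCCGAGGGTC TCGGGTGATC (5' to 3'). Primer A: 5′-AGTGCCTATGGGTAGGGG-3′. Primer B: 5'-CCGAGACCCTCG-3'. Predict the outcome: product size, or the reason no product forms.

No product — primer A has no binding site in the template.

Primer A (AGTGCCTATGGGTAGGGG) does not match the top strand, and its reverse complement CCCCTACCCATAGGCACT does not match either.
With no annealing site for primer A, no amplification occurs.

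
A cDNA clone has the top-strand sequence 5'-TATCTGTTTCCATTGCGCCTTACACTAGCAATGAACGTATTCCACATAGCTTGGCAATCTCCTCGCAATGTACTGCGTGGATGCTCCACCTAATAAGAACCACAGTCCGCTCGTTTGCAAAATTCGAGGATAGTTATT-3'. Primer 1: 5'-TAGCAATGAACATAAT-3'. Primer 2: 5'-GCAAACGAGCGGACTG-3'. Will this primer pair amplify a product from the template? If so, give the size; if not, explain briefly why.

No product — primer 1 has no binding site in the template.

Primer 1 (TAGCAATGAACATAAT) does not match the top strand, and its reverse complement ATTATGTTCATTGCTA does not match either.
With no annealing site for primer 1, no amplification occurs.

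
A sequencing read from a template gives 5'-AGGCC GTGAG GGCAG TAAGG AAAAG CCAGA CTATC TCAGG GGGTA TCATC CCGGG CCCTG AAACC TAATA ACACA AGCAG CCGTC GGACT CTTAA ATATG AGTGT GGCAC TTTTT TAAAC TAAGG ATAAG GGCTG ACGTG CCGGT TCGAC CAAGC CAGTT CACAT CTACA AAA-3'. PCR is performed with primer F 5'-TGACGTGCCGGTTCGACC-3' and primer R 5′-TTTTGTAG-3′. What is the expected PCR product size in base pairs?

Forward primer TGACGTGCCGGTTCGACC is found on the top strand at positions 134–151.
Taking the reverse complement of TTTTGTAG gives CTACAAAA, found at positions 166–173 on the template; the primer anneals here to the top strand with its 3' end pointing upstream.
Amplicon spans positions 134–173: 40 bp.

40 bp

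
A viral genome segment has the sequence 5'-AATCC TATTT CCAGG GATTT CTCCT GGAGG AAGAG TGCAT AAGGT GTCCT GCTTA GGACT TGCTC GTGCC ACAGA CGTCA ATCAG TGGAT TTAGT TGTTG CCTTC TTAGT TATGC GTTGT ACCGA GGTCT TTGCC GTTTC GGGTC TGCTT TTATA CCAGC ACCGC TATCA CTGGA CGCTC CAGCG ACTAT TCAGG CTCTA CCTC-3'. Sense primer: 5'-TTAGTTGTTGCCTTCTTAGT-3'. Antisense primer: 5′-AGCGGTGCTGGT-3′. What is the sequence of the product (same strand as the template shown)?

Scanning the template, TTAGTTGTTGCCTTCTTAGT occurs at positions 91–110; this primer anneals to the bottom strand there with its 3' end pointing downstream.
The reverse primer's reverse complement is ACCAGCACCGCT, which matches the template at positions 155–166.
The product is the template from position 91 through 166 (76 bp).

5'-TTAGTTGTTGCCTTCTTAGTTATGCGTTGTACCGAGGTCTTTGCCGTTTCGGGTCTGCTTTTATACCAGCACCGCT-3'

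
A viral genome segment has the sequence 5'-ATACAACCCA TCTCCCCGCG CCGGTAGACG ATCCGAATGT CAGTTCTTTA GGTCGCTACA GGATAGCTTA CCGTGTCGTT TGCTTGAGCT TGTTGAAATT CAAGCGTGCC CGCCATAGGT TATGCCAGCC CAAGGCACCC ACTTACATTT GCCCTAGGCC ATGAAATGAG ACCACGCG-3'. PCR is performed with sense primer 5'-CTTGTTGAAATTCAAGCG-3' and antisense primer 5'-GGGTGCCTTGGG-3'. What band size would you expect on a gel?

Forward primer CTTGTTGAAATTCAAGCG is found on the top strand at positions 89–106.
Reverse complement of the reverse primer: CCCAAGGCACCC. This occurs on the top strand at positions 129–140.
The product runs from position 89 to position 140, so its length is 140 − 89 + 1 = 52 bp.

52 bp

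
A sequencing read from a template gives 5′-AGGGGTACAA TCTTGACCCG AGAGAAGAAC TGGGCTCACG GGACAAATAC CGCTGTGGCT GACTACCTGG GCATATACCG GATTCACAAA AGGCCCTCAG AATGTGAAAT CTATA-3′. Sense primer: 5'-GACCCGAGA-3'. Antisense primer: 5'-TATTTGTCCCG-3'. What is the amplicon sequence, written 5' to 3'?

5'-GACCCGAGAGAAGAACTGGGCTCACGGGACAAATA-3'

Forward primer GACCCGAGA is found on the top strand at positions 15–23.
The reverse primer's reverse complement is CGGGACAAATA, which matches the template at positions 39–49.
The product is the template from position 15 through 49 (35 bp).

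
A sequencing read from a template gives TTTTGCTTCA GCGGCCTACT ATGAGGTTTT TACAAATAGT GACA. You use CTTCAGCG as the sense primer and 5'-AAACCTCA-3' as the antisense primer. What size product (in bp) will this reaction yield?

24 bp

Scanning the template, CTTCAGCG occurs at positions 6–13; this primer anneals to the bottom strand there with its 3' end pointing downstream.
Reverse complement of the reverse primer: TGAGGTTT. This occurs on the top strand at positions 22–29.
The product runs from position 6 to position 29, so its length is 29 − 6 + 1 = 24 bp.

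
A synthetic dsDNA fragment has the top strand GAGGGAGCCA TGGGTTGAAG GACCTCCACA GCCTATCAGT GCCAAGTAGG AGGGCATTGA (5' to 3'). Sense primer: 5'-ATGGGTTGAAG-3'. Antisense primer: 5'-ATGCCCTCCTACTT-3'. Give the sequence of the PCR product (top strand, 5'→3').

5'-ATGGGTTGAAGGACCTCCACAGCCTATCAGTGCCAAGTAGGAGGGCAT-3'

Forward primer ATGGGTTGAAG is found on the top strand at positions 10–20.
Reverse complement of the reverse primer: AAGTAGGAGGGCAT. This occurs on the top strand at positions 44–57.
The product is the template from position 10 through 57 (48 bp).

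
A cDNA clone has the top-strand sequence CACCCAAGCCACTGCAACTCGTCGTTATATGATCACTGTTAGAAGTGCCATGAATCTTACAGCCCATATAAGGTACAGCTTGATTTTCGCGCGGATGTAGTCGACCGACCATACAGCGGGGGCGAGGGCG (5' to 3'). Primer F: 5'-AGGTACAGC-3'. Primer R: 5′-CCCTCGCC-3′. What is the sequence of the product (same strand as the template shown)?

5'-AGGTACAGCTTGATTTTCGCGCGGATGTAGTCGACCGACCATACAGCGGGGGCGAGGG-3'

Forward primer AGGTACAGC is found on the top strand at positions 71–79.
Reverse complement of the reverse primer: GGCGAGGG. This occurs on the top strand at positions 121–128.
The product is the template from position 71 through 128 (58 bp).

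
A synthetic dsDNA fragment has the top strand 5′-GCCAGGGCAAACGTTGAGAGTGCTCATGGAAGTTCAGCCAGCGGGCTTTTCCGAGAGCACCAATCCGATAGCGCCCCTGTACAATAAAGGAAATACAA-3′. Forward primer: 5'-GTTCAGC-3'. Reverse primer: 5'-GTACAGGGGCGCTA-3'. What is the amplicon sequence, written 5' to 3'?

5'-GTTCAGCCAGCGGGCTTTTCCGAGAGCACCAATCCGATAGCGCCCCTGTAC-3'

Scanning the template, GTTCAGC occurs at positions 32–38; this primer anneals to the bottom strand there with its 3' end pointing downstream.
Taking the reverse complement of GTACAGGGGCGCTA gives TAGCGCCCCTGTAC, found at positions 69–82 on the template; the primer anneals here to the top strand with its 3' end pointing upstream.
The product is the template from position 32 through 82 (51 bp).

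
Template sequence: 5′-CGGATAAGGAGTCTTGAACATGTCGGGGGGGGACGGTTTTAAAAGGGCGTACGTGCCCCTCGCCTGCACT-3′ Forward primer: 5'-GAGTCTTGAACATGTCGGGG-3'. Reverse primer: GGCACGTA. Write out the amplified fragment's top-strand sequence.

5'-GAGTCTTGAACATGTCGGGGGGGGACGGTTTTAAAAGGGCGTACGTGCC-3'

Scanning the template, GAGTCTTGAACATGTCGGGG occurs at positions 9–28; this primer anneals to the bottom strand there with its 3' end pointing downstream.
Taking the reverse complement of GGCACGTA gives TACGTGCC, found at positions 50–57 on the template; the primer anneals here to the top strand with its 3' end pointing upstream.
The product is the template from position 9 through 57 (49 bp).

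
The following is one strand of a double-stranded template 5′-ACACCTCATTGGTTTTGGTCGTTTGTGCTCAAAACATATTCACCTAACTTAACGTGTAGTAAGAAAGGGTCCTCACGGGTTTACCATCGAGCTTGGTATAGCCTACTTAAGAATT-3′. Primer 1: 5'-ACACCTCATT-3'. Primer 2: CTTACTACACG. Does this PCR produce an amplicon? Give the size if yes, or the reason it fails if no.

Primer 1 (ACACCTCATT) matches the top strand at positions 1–10; it acts as a forward primer.
Primer 2's reverse complement is CGTGTAGTAAG, matching the top strand at positions 53–63; it acts as a reverse primer.
The 3' ends face each other across positions 1–63, giving a 63 bp product.

Yes — a 63 bp product.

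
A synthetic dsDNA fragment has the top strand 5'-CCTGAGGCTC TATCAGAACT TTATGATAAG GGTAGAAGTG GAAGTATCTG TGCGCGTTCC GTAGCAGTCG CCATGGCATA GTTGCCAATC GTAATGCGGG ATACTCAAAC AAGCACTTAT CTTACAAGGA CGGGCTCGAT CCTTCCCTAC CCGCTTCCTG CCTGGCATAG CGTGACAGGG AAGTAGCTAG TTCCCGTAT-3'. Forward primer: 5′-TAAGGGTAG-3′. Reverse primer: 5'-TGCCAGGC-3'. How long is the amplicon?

Scanning the template, TAAGGGTAG occurs at positions 27–35; this primer anneals to the bottom strand there with its 3' end pointing downstream.
Taking the reverse complement of TGCCAGGC gives GCCTGGCA, found at positions 160–167 on the template; the primer anneals here to the top strand with its 3' end pointing upstream.
Product length = (reverse-primer end) − (forward-primer start) + 1 = 167 − 27 + 1 = 141 bp.

141 bp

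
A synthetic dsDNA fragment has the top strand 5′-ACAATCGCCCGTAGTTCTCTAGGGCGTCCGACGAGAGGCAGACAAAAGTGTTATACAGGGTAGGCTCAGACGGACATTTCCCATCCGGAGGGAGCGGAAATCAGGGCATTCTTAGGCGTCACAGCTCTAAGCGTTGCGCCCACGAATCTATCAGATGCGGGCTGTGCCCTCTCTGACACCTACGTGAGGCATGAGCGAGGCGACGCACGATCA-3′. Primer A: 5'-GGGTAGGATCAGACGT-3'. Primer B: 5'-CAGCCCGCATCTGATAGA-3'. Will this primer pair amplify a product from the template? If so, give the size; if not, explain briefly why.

Primer A (GGGTAGGATCAGACGT) does not match the top strand, and its reverse complement ACGTCTGATCCTACCC does not match either.
With no annealing site for primer A, no amplification occurs.

No product — primer A has no binding site in the template.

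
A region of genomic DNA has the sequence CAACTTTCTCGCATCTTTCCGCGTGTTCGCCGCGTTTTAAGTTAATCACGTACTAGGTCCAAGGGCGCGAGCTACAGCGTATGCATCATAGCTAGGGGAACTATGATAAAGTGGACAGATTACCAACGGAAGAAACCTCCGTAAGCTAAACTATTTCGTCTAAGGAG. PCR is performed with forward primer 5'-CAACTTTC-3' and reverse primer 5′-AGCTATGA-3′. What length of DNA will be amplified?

Scanning the template, CAACTTTC occurs at positions 1–8; this primer anneals to the bottom strand there with its 3' end pointing downstream.
Reverse complement of the reverse primer: TCATAGCT. This occurs on the top strand at positions 86–93.
Product length = (reverse-primer end) − (forward-primer start) + 1 = 93 − 1 + 1 = 93 bp.

93 bp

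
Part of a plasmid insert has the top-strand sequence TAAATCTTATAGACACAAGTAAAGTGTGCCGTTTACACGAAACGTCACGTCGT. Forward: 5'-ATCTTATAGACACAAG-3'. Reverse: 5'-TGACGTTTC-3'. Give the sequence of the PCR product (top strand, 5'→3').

Scanning the template, ATCTTATAGACACAAG occurs at positions 4–19; this primer anneals to the bottom strand there with its 3' end pointing downstream.
Taking the reverse complement of TGACGTTTC gives GAAACGTCA, found at positions 39–47 on the template; the primer anneals here to the top strand with its 3' end pointing upstream.
The product is the template from position 4 through 47 (44 bp).

5'-ATCTTATAGACACAAGTAAAGTGTGCCGTTTACACGAAACGTCA-3'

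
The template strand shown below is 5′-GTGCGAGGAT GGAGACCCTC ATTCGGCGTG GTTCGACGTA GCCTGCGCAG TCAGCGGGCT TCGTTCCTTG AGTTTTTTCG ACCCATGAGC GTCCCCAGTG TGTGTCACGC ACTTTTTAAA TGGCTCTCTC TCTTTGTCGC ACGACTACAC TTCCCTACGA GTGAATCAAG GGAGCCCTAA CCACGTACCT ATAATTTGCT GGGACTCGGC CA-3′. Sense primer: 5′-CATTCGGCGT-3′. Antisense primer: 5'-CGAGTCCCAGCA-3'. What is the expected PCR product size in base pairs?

189 bp

Scanning the template, CATTCGGCGT occurs at positions 20–29; this primer anneals to the bottom strand there with its 3' end pointing downstream.
The reverse primer's reverse complement is TGCTGGGACTCG, which matches the template at positions 197–208.
Product length = (reverse-primer end) − (forward-primer start) + 1 = 208 − 20 + 1 = 189 bp.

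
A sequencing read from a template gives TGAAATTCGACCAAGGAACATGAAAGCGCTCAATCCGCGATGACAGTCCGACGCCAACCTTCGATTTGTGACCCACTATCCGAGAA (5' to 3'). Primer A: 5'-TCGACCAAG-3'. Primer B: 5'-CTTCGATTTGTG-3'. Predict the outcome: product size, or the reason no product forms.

Primer A (TCGACCAAG) matches the top strand at positions 7–15 (3' end points downstream).
Primer B (CTTCGATTTGTG) also matches the top strand directly, at positions 59–70 — its reverse complement CACAAATCGAAG is not present.
Both primers anneal to the bottom strand with 3' ends pointing the same way, so neither can prime synthesis back toward the other.

No product — both primers anneal to the same strand and extend in the same direction.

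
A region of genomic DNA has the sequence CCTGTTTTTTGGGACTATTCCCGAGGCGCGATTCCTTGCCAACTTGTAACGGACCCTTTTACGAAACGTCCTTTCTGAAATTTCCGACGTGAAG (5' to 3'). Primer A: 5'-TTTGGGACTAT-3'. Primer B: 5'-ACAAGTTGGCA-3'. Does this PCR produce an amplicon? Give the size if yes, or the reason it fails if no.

Primer A (TTTGGGACTAT) matches the top strand at positions 8–18; it acts as a forward primer.
Primer B's reverse complement is TGCCAACTTGT, matching the top strand at positions 37–47; it acts as a reverse primer.
The 3' ends face each other across positions 8–47, giving a 40 bp product.

Yes — a 40 bp product.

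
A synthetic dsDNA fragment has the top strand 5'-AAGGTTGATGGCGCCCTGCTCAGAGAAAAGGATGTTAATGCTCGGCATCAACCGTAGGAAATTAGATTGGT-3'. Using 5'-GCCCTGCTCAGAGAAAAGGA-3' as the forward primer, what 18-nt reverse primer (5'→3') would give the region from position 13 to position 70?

The product's 3' end on the top strand is position 70.
The reverse primer anneals to the top strand over positions 53–70, i.e. to CGTAGGAAATTAGATTGG.
Its sequence written 5'→3' is the reverse complement: CCAATCTAATTTCCTACG.

5'-CCAATCTAATTTCCTACG-3'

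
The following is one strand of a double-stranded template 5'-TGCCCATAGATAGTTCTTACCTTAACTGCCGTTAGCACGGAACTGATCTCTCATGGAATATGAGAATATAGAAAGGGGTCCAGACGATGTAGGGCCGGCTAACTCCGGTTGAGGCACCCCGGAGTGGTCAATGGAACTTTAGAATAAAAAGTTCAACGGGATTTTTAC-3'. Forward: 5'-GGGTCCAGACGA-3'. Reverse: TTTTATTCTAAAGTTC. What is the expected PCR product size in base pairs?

74 bp

Scanning the template, GGGTCCAGACGA occurs at positions 76–87; this primer anneals to the bottom strand there with its 3' end pointing downstream.
Taking the reverse complement of TTTTATTCTAAAGTTC gives GAACTTTAGAATAAAA, found at positions 134–149 on the template; the primer anneals here to the top strand with its 3' end pointing upstream.
Product length = (reverse-primer end) − (forward-primer start) + 1 = 149 − 76 + 1 = 74 bp.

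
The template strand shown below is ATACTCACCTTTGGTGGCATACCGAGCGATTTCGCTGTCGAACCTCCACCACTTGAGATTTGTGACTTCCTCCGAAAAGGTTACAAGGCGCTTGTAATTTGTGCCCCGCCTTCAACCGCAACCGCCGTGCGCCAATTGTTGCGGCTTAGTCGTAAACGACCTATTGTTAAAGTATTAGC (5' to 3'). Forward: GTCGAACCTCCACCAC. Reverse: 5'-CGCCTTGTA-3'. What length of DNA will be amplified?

54 bp

Forward primer GTCGAACCTCCACCAC is found on the top strand at positions 37–52.
Reverse complement of the reverse primer: TACAAGGCG. This occurs on the top strand at positions 82–90.
The product runs from position 37 to position 90, so its length is 90 − 37 + 1 = 54 bp.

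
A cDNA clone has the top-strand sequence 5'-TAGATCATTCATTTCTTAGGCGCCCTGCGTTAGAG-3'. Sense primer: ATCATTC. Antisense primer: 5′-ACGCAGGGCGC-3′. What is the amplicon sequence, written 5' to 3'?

5'-ATCATTCATTTCTTAGGCGCCCTGCGT-3'

Forward primer ATCATTC is found on the top strand at positions 4–10.
Taking the reverse complement of ACGCAGGGCGC gives GCGCCCTGCGT, found at positions 20–30 on the template; the primer anneals here to the top strand with its 3' end pointing upstream.
The product is the template from position 4 through 30 (27 bp).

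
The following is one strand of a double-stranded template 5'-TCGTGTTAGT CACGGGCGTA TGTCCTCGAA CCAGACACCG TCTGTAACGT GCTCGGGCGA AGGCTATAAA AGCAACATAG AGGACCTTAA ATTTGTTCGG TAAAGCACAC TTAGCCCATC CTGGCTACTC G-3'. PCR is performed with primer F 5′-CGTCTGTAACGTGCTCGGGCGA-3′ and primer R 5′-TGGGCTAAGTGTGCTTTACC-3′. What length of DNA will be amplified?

Forward primer CGTCTGTAACGTGCTCGGGCGA is found on the top strand at positions 39–60.
The reverse primer's reverse complement is GGTAAAGCACACTTAGCCCA, which matches the template at positions 99–118.
Product length = (reverse-primer end) − (forward-primer start) + 1 = 118 − 39 + 1 = 80 bp.

80 bp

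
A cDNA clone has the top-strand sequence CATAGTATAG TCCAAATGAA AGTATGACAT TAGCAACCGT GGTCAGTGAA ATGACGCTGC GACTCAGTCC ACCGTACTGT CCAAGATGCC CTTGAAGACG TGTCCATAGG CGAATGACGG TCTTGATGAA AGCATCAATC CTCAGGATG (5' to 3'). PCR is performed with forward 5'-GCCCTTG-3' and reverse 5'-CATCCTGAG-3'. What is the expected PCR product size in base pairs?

62 bp

Forward primer GCCCTTG is found on the top strand at positions 88–94.
Reverse complement of the reverse primer: CTCAGGATG. This occurs on the top strand at positions 141–149.
The product runs from position 88 to position 149, so its length is 149 − 88 + 1 = 62 bp.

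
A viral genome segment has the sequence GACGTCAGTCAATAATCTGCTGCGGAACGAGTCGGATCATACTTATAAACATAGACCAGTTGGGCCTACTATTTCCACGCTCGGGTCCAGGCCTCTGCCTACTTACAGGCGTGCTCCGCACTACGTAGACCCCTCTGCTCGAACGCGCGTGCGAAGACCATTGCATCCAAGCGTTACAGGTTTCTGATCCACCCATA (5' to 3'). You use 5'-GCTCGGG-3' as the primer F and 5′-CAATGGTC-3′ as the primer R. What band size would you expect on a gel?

85 bp

Forward primer GCTCGGG is found on the top strand at positions 79–85.
The reverse primer's reverse complement is GACCATTG, which matches the template at positions 156–163.
Amplicon spans positions 79–163: 85 bp.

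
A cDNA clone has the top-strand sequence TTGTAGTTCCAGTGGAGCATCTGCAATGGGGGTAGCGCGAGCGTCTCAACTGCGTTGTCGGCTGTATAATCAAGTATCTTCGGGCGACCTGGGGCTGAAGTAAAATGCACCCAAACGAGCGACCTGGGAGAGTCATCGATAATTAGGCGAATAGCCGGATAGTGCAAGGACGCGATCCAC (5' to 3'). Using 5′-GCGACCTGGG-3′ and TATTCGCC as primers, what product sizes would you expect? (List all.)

70 bp, 35 bp

The forward primer GCGACCTGGG matches the top strand at positions 84–93, 119–128.
The reverse primer's reverse complement is GGCGAATA, matching at positions 146–153.
Each forward site pairs with the reverse site to give a product ending at position 153: sizes 70, 35 bp.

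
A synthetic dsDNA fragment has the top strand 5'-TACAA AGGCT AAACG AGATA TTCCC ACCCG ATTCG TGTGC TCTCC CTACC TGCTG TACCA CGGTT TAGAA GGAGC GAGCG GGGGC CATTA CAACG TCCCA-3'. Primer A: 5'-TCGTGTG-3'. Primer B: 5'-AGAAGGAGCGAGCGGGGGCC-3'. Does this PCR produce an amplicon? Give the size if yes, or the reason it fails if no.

Primer A (TCGTGTG) matches the top strand at positions 33–39 (3' end points downstream).
Primer B (AGAAGGAGCGAGCGGGGGCC) also matches the top strand directly, at positions 67–86 — its reverse complement GGCCCCCGCTCGCTCCTTCT is not present.
Both primers anneal to the bottom strand with 3' ends pointing the same way, so neither can prime synthesis back toward the other.

No product — both primers anneal to the same strand and extend in the same direction.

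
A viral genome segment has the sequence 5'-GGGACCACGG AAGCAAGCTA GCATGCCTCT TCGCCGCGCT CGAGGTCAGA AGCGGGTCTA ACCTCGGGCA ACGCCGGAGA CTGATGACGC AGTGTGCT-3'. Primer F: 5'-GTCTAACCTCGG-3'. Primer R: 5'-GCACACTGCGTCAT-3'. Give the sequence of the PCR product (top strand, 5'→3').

Forward primer GTCTAACCTCGG is found on the top strand at positions 56–67.
Taking the reverse complement of GCACACTGCGTCAT gives ATGACGCAGTGTGC, found at positions 84–97 on the template; the primer anneals here to the top strand with its 3' end pointing upstream.
The product is the template from position 56 through 97 (42 bp).

5'-GTCTAACCTCGGGCAACGCCGGAGACTGATGACGCAGTGTGC-3'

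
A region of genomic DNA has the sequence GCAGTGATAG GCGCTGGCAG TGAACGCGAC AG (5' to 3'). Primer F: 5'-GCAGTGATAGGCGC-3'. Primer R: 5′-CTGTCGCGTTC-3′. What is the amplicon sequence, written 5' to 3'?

5'-GCAGTGATAGGCGCTGGCAGTGAACGCGACAG-3'

The forward primer matches the template at positions 1–14.
Reverse complement of the reverse primer: GAACGCGACAG. This occurs on the top strand at positions 22–32.
The product is the template from position 1 through 32 (32 bp).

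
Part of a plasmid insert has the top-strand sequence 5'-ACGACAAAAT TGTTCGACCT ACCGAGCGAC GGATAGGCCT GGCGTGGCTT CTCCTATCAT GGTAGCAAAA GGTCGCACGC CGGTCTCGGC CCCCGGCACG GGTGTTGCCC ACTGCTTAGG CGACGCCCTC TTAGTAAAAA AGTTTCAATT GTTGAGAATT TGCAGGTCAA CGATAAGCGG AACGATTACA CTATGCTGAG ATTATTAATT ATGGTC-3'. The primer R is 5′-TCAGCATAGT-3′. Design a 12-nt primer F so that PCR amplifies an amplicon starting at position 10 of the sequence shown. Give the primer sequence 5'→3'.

The reverse primer's reverse complement ACTATGCTGA matches the template at positions 190–199; the product starts at position 10.
The forward primer is identical to the top strand over positions 10–21: TTGTTCGACCTA.

5'-TTGTTCGACCTA-3'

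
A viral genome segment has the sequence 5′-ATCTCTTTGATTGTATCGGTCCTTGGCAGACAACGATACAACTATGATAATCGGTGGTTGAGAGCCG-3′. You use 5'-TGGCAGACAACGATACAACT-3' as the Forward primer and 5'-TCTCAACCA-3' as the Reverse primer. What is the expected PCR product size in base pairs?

40 bp

The forward primer matches the template at positions 24–43.
Taking the reverse complement of TCTCAACCA gives TGGTTGAGA, found at positions 55–63 on the template; the primer anneals here to the top strand with its 3' end pointing upstream.
The product runs from position 24 to position 63, so its length is 63 − 24 + 1 = 40 bp.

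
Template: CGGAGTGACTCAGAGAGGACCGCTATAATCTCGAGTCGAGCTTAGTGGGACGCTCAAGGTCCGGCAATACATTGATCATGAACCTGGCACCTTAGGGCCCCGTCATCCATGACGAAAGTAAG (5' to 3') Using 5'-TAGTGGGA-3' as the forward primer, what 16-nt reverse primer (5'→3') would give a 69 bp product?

The forward primer binds at positions 43–50, so a 69 bp product ends at position 43 + 69 − 1 = 111.
The reverse primer anneals to the top strand over positions 96–111, i.e. to GGCCCCGTCATCCATG.
Its sequence written 5'→3' is the reverse complement: CATGGATGACGGGGCC.

5'-CATGGATGACGGGGCC-3'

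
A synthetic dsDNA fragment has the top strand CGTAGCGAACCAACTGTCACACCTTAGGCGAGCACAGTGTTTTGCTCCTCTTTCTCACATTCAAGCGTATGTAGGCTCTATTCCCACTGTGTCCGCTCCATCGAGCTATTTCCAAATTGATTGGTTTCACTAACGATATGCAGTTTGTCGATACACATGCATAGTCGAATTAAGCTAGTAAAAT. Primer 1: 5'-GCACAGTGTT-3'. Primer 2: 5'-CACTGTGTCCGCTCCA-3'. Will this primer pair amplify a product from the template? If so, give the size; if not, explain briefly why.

No product — both primers anneal to the same strand and extend in the same direction.

Primer 1 (GCACAGTGTT) matches the top strand at positions 32–41 (3' end points downstream).
Primer 2 (CACTGTGTCCGCTCCA) also matches the top strand directly, at positions 85–100 — its reverse complement TGGAGCGGACACAGTG is not present.
Both primers anneal to the bottom strand with 3' ends pointing the same way, so neither can prime synthesis back toward the other.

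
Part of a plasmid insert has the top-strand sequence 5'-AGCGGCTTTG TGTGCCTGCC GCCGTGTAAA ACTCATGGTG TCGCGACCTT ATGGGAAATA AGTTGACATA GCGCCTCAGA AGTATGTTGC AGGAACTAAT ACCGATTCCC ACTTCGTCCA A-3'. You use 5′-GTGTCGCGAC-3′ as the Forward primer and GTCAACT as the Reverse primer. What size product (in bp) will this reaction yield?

30 bp

Forward primer GTGTCGCGAC is found on the top strand at positions 38–47.
The reverse primer's reverse complement is AGTTGAC, which matches the template at positions 61–67.
Amplicon spans positions 38–67: 30 bp.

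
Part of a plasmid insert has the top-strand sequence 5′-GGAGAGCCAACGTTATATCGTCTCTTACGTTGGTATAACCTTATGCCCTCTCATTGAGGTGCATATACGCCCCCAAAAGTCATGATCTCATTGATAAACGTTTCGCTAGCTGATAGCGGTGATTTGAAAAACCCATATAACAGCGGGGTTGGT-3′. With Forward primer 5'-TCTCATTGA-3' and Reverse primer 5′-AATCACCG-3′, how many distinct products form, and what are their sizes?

Two products: 76 bp, 39 bp

The forward primer TCTCATTGA matches the top strand at positions 49–57, 86–94.
The reverse primer's reverse complement is CGGTGATT, matching at positions 117–124.
Each forward site pairs with the reverse site to give a product ending at position 124: sizes 76, 39 bp.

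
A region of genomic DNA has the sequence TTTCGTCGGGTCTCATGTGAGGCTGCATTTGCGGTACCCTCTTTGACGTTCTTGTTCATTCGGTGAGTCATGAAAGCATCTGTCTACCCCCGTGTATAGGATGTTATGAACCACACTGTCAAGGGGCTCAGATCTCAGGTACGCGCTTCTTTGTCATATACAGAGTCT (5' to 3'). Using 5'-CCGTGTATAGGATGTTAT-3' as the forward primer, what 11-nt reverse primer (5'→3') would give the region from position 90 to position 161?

The product's 3' end on the top strand is position 161.
The reverse primer anneals to the top strand over positions 151–161, i.e. to TTGTCATATAC.
Its sequence written 5'→3' is the reverse complement: GTATATGACAA.

5'-GTATATGACAA-3'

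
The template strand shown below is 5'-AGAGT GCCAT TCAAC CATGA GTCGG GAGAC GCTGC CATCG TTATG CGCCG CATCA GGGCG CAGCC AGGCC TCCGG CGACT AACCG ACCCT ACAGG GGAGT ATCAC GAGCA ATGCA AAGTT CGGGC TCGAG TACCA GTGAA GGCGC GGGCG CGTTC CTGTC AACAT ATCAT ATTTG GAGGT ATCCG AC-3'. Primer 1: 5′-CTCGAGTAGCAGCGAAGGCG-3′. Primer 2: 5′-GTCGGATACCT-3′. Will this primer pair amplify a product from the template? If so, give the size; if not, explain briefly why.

No product — primer 1 has no binding site in the template.

Primer 1 (CTCGAGTAGCAGCGAAGGCG) does not match the top strand, and its reverse complement CGCCTTCGCTGCTACTCGAG does not match either.
With no annealing site for primer 1, no amplification occurs.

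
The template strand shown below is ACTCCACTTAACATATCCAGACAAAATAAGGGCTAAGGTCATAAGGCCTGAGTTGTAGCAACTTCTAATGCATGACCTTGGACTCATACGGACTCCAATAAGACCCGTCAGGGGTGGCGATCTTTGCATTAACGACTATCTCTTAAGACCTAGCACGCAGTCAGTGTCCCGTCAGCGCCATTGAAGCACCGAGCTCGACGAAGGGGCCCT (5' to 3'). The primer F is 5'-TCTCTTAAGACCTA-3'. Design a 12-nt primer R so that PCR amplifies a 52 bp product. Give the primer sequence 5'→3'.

5'-GGTGCTTCAATG-3'

The forward primer binds at positions 139–152, so a 52 bp product ends at position 139 + 52 − 1 = 190.
The reverse primer anneals to the top strand over positions 179–190, i.e. to CATTGAAGCACC.
Its sequence written 5'→3' is the reverse complement: GGTGCTTCAATG.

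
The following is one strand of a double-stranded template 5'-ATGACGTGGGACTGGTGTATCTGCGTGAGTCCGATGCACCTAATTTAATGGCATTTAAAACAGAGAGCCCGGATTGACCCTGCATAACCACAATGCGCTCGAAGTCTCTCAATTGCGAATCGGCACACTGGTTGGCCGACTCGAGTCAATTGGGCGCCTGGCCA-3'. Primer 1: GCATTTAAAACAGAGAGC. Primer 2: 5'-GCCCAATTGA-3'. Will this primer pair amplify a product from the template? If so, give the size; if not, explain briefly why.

Primer 1 (GCATTTAAAACAGAGAGC) matches the top strand at positions 51–68; it acts as a forward primer.
Primer 2's reverse complement is TCAATTGGGC, matching the top strand at positions 146–155; it acts as a reverse primer.
The 3' ends face each other across positions 51–155, giving a 105 bp product.

Yes — a 105 bp product.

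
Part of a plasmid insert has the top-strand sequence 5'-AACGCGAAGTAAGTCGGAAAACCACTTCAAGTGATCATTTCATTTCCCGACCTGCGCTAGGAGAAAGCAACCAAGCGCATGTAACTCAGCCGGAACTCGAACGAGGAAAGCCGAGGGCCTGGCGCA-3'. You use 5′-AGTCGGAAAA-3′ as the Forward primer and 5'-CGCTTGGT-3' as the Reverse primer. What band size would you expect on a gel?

66 bp

The forward primer matches the template at positions 12–21.
The reverse primer's reverse complement is ACCAAGCG, which matches the template at positions 70–77.
The product runs from position 12 to position 77, so its length is 77 − 12 + 1 = 66 bp.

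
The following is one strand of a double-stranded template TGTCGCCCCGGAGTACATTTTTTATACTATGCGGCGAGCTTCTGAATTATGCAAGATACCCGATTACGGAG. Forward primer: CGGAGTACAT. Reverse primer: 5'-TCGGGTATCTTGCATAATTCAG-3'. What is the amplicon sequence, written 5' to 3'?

Scanning the template, CGGAGTACAT occurs at positions 9–18; this primer anneals to the bottom strand there with its 3' end pointing downstream.
The reverse primer's reverse complement is CTGAATTATGCAAGATACCCGA, which matches the template at positions 42–63.
The product is the template from position 9 through 63 (55 bp).

5'-CGGAGTACATTTTTTATACTATGCGGCGAGCTTCTGAATTATGCAAGATACCCGA-3'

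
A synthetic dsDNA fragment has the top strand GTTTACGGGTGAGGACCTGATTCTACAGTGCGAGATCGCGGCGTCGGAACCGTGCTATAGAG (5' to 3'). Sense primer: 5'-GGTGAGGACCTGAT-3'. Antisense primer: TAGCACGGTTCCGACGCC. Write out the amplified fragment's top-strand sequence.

The forward primer matches the template at positions 8–21.
Reverse complement of the reverse primer: GGCGTCGGAACCGTGCTA. This occurs on the top strand at positions 40–57.
The product is the template from position 8 through 57 (50 bp).

5'-GGTGAGGACCTGATTCTACAGTGCGAGATCGCGGCGTCGGAACCGTGCTA-3'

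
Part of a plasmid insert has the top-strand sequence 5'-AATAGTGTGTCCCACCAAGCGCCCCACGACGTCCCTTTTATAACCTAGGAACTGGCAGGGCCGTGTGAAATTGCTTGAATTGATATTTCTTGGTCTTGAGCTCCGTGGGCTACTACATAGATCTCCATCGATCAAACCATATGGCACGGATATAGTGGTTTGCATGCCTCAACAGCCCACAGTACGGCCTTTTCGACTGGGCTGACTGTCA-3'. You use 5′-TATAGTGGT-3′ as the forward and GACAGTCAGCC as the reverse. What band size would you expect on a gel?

60 bp

The forward primer matches the template at positions 151–159.
Taking the reverse complement of GACAGTCAGCC gives GGCTGACTGTC, found at positions 200–210 on the template; the primer anneals here to the top strand with its 3' end pointing upstream.
The product runs from position 151 to position 210, so its length is 210 − 151 + 1 = 60 bp.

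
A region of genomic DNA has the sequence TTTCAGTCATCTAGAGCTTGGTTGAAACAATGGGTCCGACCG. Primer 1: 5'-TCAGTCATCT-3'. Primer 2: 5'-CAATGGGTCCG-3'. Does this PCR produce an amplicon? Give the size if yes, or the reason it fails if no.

Primer 1 (TCAGTCATCT) matches the top strand at positions 3–12 (3' end points downstream).
Primer 2 (CAATGGGTCCG) also matches the top strand directly, at positions 28–38 — its reverse complement CGGACCCATTG is not present.
Both primers anneal to the bottom strand with 3' ends pointing the same way, so neither can prime synthesis back toward the other.

No product — both primers anneal to the same strand and extend in the same direction.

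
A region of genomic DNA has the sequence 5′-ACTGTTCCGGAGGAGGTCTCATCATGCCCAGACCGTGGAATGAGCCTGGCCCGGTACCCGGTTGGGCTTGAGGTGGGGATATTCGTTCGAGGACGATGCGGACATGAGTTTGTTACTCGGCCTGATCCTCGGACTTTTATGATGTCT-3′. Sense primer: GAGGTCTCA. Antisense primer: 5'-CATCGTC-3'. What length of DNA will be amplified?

Scanning the template, GAGGTCTCA occurs at positions 13–21; this primer anneals to the bottom strand there with its 3' end pointing downstream.
Taking the reverse complement of CATCGTC gives GACGATG, found at positions 92–98 on the template; the primer anneals here to the top strand with its 3' end pointing upstream.
Product length = (reverse-primer end) − (forward-primer start) + 1 = 98 − 13 + 1 = 86 bp.

86 bp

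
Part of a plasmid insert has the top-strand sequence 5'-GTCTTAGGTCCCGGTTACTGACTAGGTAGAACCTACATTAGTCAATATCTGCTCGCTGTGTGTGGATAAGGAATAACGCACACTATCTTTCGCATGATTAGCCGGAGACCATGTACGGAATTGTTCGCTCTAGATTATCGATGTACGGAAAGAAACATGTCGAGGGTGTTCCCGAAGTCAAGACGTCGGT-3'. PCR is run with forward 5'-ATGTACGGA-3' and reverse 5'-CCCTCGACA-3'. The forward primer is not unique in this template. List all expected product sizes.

The forward primer ATGTACGGA matches the top strand at positions 111–119, 141–149.
The reverse primer's reverse complement is TGTCGAGGG, matching at positions 158–166.
Each forward site pairs with the reverse site to give a product ending at position 166: sizes 56, 26 bp.

56 bp, 26 bp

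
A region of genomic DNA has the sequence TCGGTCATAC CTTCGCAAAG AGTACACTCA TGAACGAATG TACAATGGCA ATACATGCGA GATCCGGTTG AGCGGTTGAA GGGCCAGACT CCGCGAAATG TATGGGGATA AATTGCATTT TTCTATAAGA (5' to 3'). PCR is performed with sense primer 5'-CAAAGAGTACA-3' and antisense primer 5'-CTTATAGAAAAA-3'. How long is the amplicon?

Scanning the template, CAAAGAGTACA occurs at positions 16–26; this primer anneals to the bottom strand there with its 3' end pointing downstream.
The reverse primer's reverse complement is TTTTTCTATAAG, which matches the template at positions 118–129.
Amplicon spans positions 16–129: 114 bp.

114 bp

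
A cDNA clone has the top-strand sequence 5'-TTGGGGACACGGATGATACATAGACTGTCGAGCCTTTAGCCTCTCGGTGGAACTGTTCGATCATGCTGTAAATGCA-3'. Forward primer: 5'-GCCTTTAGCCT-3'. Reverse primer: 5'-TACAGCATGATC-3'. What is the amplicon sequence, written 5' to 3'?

5'-GCCTTTAGCCTCTCGGTGGAACTGTTCGATCATGCTGTA-3'

The forward primer matches the template at positions 32–42.
Reverse complement of the reverse primer: GATCATGCTGTA. This occurs on the top strand at positions 59–70.
The product is the template from position 32 through 70 (39 bp).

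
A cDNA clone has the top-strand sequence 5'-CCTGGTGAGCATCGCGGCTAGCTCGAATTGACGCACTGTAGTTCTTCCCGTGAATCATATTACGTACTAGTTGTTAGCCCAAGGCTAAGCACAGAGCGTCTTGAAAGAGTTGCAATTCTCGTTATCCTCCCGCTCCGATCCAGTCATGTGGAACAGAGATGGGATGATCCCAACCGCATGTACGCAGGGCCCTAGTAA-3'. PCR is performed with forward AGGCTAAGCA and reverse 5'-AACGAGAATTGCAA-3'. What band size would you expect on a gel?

Scanning the template, AGGCTAAGCA occurs at positions 82–91; this primer anneals to the bottom strand there with its 3' end pointing downstream.
Reverse complement of the reverse primer: TTGCAATTCTCGTT. This occurs on the top strand at positions 110–123.
The product runs from position 82 to position 123, so its length is 123 − 82 + 1 = 42 bp.

42 bp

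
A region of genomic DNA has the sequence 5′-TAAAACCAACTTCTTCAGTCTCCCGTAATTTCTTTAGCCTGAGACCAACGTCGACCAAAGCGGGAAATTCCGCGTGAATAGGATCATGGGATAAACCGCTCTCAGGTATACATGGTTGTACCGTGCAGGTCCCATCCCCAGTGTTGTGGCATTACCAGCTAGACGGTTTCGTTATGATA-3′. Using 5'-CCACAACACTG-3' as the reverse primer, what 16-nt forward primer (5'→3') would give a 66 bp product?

5'-TCATGGGATAAACCGC-3'

The reverse primer's reverse complement CAGTGTTGTGG matches the template at positions 139–149, so the product ends at position 149.
A 66 bp product then starts at position 149 − 66 + 1 = 84.
The forward primer is identical to the top strand there: TCATGGGATAAACCGC.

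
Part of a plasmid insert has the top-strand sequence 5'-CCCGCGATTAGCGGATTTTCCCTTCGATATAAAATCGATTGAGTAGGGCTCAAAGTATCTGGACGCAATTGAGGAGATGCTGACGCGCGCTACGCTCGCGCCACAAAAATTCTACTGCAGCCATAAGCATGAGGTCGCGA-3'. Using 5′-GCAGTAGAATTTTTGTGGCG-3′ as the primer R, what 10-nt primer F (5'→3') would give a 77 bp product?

The reverse primer's reverse complement CGCCACAAAAATTCTACTGC matches the template at positions 99–118, so the product ends at position 118.
A 77 bp product then starts at position 118 − 77 + 1 = 42.
The forward primer is identical to the top strand there: AGTAGGGCTC.

5'-AGTAGGGCTC-3'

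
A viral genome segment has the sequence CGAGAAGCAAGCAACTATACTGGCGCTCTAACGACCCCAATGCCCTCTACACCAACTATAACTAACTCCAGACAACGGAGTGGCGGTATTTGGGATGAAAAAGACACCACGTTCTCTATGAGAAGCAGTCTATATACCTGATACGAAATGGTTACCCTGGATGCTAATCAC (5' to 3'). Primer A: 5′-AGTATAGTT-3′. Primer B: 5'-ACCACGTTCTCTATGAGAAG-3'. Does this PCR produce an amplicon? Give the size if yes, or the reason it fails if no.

No product — the primers' 3' ends point away from each other.

Primer A (AGTATAGTT) has reverse complement AACTATACT, which matches the top strand at positions 13–21; primer A anneals to the top strand there with its 3' end pointing upstream toward position 13.
Primer B (ACCACGTTCTCTATGAGAAG) matches the top strand directly at positions 106–125; it anneals to the bottom strand with its 3' end pointing downstream toward position 125.
The 3' ends diverge (primer A extends toward position 1, primer B toward position 171), so the primers never converge on a shared product.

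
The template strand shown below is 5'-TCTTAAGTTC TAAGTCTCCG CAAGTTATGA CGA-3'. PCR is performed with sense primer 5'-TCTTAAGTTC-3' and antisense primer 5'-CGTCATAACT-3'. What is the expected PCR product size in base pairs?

32 bp

The forward primer matches the template at positions 1–10.
Reverse complement of the reverse primer: AGTTATGACG. This occurs on the top strand at positions 23–32.
Product length = (reverse-primer end) − (forward-primer start) + 1 = 32 − 1 + 1 = 32 bp.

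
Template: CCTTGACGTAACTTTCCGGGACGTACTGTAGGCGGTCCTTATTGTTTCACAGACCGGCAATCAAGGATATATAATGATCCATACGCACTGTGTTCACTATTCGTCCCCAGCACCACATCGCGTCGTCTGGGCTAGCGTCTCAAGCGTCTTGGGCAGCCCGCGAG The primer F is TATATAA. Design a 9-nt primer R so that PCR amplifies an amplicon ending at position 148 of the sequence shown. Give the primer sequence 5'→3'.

5'-GACGCTTGA-3'

The forward primer binds at positions 68–74; the product's 3' end on the top strand is position 148.
The reverse primer anneals to the top strand over positions 140–148, i.e. to TCAAGCGTC.
Its sequence written 5'→3' is the reverse complement: GACGCTTGA.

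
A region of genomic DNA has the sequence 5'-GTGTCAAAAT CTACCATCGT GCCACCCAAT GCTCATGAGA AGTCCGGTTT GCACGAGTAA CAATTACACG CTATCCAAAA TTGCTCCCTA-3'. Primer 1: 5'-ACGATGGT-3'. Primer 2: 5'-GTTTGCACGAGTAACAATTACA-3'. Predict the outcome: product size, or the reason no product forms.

No product — the primers' 3' ends point away from each other.

Primer 1 (ACGATGGT) has reverse complement ACCATCGT, which matches the top strand at positions 13–20; primer 1 anneals to the top strand there with its 3' end pointing upstream toward position 13.
Primer 2 (GTTTGCACGAGTAACAATTACA) matches the top strand directly at positions 47–68; it anneals to the bottom strand with its 3' end pointing downstream toward position 68.
The 3' ends diverge (primer 1 extends toward position 1, primer 2 toward position 90), so the primers never converge on a shared product.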